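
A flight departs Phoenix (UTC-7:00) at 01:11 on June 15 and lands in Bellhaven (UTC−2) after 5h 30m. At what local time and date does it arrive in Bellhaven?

11:41 on June 15

Convert departure to UTC: 01:11 + 7:00 = 08:11 UTC on Jun 15.
Add 5 hours 30 minutes travel time → 13:41 UTC.
Bellhaven is UTC−2:00, so local arrival = 13:41 − 2:00 = 11:41 on Jun 15.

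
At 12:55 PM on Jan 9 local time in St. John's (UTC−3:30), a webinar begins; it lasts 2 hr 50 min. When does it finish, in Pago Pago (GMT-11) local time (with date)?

Convert start to UTC: 12:55 PM + 3:30 = 4:25 PM UTC on Jan 9.
Add 2 hours and 50 minutes duration → 7:15 PM UTC.
Pago Pago is UTC−11:00, so local end time = 7:15 PM − 11:00 = 8:15 AM on Jan 9.

8:15 AM on Jan 9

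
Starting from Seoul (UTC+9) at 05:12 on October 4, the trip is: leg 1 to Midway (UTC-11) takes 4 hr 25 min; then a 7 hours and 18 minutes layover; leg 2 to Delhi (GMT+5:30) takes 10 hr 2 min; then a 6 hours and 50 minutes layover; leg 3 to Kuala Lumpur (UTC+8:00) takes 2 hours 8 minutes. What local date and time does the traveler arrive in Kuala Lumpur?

Convert departure to UTC: 05:12 − 9:00 = 20:12 UTC on Oct 3.
Add 4 hours and 25 minutes leg 1 → 00:37 UTC (Oct 4).
Add 7 hours and 18 minutes layover in Midway → 07:55 UTC.
Add 10 hours and 2 minutes leg 2 → 17:57 UTC.
Add 6 hours 50 minutes layover in Delhi → 00:47 UTC (Oct 5).
Add 2 hours and 8 minutes leg 3 → 02:55 UTC.
Kuala Lumpur is UTC+8:00, so local arrival = 02:55 + 8:00 = 10:55 on Oct 5.

10:55 on October 5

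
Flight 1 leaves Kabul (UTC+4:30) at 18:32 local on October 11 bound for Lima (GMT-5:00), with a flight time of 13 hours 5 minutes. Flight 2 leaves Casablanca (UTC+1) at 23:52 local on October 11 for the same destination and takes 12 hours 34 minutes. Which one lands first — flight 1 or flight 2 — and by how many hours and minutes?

Flight 1 in UTC: 18:32 − 4:30 = 14:02 on Oct 11.
+13 hours 5 minutes → arrive 03:07 UTC on Oct 12.
Flight 2 in UTC: 23:52 − 1:00 = 22:52 on Oct 11.
+12 hours 34 minutes → arrive 11:26 UTC on Oct 12.
Flight 1 lands earlier by 8 hours 19 minutes.

the first, by 8 hours 19 minutes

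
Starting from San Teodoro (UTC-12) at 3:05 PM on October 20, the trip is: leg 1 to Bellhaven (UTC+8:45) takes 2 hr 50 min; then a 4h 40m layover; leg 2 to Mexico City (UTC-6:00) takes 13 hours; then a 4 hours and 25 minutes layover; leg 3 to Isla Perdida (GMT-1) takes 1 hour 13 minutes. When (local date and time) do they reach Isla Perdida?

4:13 AM on Oct 22

Convert departure to UTC: 3:05 PM + 12:00 = 3:05 AM UTC on Oct 21.
Add 2 hours 50 minutes leg 1 → 5:55 AM UTC.
Add 4 hours and 40 minutes layover in Bellhaven → 10:35 AM UTC.
Add 13 hours leg 2 → 11:35 PM UTC.
Add 4 hours and 25 minutes layover in Mexico City → 4:00 AM UTC (Oct 22).
Add 1 hour 13 minutes leg 3 → 5:13 AM UTC.
Isla Perdida is UTC−1:00, so local arrival = 5:13 AM − 1:00 = 4:13 AM on Oct 22.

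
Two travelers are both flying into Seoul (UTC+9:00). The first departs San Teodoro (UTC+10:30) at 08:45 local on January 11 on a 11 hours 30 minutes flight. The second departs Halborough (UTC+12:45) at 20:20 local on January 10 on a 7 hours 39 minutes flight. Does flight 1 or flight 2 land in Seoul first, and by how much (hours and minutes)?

Flight 1 in UTC: 08:45 − 10:30 = 22:15 on Jan 10.
+11 hours 30 minutes → arrive 09:45 UTC on Jan 11.
Flight 2 in UTC: 20:20 − 12:45 = 07:35 on Jan 10.
+7 hours 39 minutes → arrive 15:14 UTC on Jan 10.
Flight 2 lands earlier by 18 hours 31 minutes.

the second, by 18 hours 31 minutes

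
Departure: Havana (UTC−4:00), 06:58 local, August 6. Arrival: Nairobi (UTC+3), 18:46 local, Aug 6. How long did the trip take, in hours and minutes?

4 hours 48 minutes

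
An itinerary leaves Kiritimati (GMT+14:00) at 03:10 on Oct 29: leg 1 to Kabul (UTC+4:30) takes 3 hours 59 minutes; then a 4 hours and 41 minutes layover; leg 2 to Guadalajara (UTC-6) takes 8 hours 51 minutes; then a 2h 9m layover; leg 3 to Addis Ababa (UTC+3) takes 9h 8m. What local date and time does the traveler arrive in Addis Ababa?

20:58 on October 29

Convert departure to UTC: 03:10 − 14:00 = 13:10 UTC on Oct 28.
Add 3 hours and 59 minutes leg 1 → 17:09 UTC.
Add 4 hours and 41 minutes layover in Kabul → 21:50 UTC.
Add 8 hours 51 minutes leg 2 → 06:41 UTC (Oct 29).
Add 2 hours and 9 minutes layover in Guadalajara → 08:50 UTC.
Add 9 hours and 8 minutes leg 3 → 17:58 UTC.
Addis Ababa is UTC+3:00, so local arrival = 17:58 + 3:00 = 20:58 on Oct 29.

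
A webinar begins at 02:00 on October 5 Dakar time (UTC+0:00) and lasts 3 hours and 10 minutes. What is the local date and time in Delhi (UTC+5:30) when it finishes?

Delhi is 5:30 ahead of Dakar.
After 3 hours and 10 minutes it is 05:10 in Dakar.
Shift by the zone difference: 05:10 + 5:30 = 10:40 on Oct 5 in Delhi.

10:40 on October 5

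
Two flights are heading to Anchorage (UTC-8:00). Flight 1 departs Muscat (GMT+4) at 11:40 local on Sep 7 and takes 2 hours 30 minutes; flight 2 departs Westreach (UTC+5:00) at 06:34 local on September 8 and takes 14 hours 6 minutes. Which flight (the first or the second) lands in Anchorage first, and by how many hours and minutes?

Flight 1 in UTC: 11:40 − 4:00 = 07:40 on Sep 7.
+2 hours 30 minutes → arrive 10:10 UTC on Sep 7.
Flight 2 in UTC: 06:34 − 5:00 = 01:34 on Sep 8.
+14 hours 6 minutes → arrive 15:40 UTC on Sep 8.
Flight 1 lands earlier by 29 hours 30 minutes.

the first, by 29 hours 30 minutes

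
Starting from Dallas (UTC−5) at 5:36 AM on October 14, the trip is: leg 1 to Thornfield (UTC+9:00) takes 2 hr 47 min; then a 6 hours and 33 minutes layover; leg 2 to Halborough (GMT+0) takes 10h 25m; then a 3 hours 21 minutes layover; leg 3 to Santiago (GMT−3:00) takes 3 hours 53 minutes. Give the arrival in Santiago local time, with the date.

10:35 AM on October 15

Convert departure to UTC: 5:36 AM + 5:00 = 10:36 AM UTC on Oct 14.
Add 2 hours 47 minutes leg 1 → 1:23 PM UTC.
Add 6 hours and 33 minutes layover in Thornfield → 7:56 PM UTC.
Add 10 hours 25 minutes leg 2 → 6:21 AM UTC (Oct 15).
Add 3 hours and 21 minutes layover in Halborough → 9:42 AM UTC.
Add 3 hours 53 minutes leg 3 → 1:35 PM UTC.
Santiago is UTC−3:00, so local arrival = 1:35 PM − 3:00 = 10:35 AM on Oct 15.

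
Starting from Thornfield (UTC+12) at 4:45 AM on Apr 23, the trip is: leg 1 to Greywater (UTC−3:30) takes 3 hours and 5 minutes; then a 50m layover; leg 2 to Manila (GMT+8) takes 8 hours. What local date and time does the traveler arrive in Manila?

12:40 PM on April 23

Convert departure to UTC: 4:45 AM − 12:00 = 4:45 PM UTC on Apr 22.
Add 3 hours 5 minutes leg 1 → 7:50 PM UTC.
Add 50 minutes layover in Greywater → 8:40 PM UTC.
Add 8 hours leg 2 → 4:40 AM UTC (Apr 23).
Manila is UTC+8:00, so local arrival = 4:40 AM + 8:00 = 12:40 PM on Apr 23.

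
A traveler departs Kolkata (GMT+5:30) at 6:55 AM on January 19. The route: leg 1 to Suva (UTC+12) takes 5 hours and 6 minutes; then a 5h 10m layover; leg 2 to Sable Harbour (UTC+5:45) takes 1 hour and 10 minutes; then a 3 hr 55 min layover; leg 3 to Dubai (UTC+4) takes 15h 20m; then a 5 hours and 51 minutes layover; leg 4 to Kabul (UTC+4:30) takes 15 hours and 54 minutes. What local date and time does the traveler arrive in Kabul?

Convert departure to UTC: 6:55 AM − 5:30 = 1:25 AM UTC on Jan 19.
Add 5 hours and 6 minutes leg 1 → 6:31 AM UTC.
Add 5 hours and 10 minutes layover in Suva → 11:41 AM UTC.
Add 1 hour 10 minutes leg 2 → 12:51 PM UTC.
Add 3 hours and 55 minutes layover in Sable Harbour → 4:46 PM UTC.
Add 15 hours and 20 minutes leg 3 → 8:06 AM UTC (Jan 20).
Add 5 hours 51 minutes layover in Dubai → 1:57 PM UTC.
Add 15 hours 54 minutes leg 4 → 5:51 AM UTC (Jan 21).
Kabul is UTC+4:30, so local arrival = 5:51 AM + 4:30 = 10:21 AM on Jan 21.

10:21 AM on Jan 21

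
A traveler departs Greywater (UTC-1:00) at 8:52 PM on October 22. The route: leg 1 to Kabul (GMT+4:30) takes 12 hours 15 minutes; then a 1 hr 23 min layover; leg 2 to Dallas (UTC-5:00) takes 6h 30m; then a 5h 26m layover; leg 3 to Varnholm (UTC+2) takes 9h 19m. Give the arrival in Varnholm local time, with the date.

Convert departure to UTC: 8:52 PM + 1:00 = 9:52 PM UTC on Oct 22.
Add 12 hours and 15 minutes leg 1 → 10:07 AM UTC (Oct 23).
Add 1 hour 23 minutes layover in Kabul → 11:30 AM UTC.
Add 6 hours and 30 minutes leg 2 → 6:00 PM UTC.
Add 5 hours 26 minutes layover in Dallas → 11:26 PM UTC.
Add 9 hours and 19 minutes leg 3 → 8:45 AM UTC (Oct 24).
Varnholm is UTC+2:00, so local arrival = 8:45 AM + 2:00 = 10:45 AM on Oct 24.

10:45 AM on October 24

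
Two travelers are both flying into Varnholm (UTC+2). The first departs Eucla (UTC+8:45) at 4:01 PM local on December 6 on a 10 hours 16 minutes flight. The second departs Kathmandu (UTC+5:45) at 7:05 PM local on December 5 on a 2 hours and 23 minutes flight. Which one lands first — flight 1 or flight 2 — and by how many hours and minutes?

Flight 1 in UTC: 4:01 PM − 8:45 = 7:16 AM on Dec 6.
+10 hours and 16 minutes → arrive 5:32 PM UTC on Dec 6.
Flight 2 in UTC: 7:05 PM − 5:45 = 1:20 PM on Dec 5.
+2 hours and 23 minutes → arrive 3:43 PM UTC on Dec 5.
Flight 2 lands earlier by 25 hours 49 minutes.

the second, by 25 hours 49 minutes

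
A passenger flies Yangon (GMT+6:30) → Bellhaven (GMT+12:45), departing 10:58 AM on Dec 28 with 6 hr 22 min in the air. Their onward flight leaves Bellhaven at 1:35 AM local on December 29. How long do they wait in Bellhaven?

2 hours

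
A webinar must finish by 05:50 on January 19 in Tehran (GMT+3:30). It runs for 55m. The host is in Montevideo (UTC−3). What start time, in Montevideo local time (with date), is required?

22:25 on January 18

Target end time in UTC: 05:50 − 3:30 = 02:20 on Jan 19.
Subtract 55 minutes → start 01:25 UTC on Jan 19.
Montevideo is UTC−3:00: 01:25 − 3:00 = 22:25 on Jan 18.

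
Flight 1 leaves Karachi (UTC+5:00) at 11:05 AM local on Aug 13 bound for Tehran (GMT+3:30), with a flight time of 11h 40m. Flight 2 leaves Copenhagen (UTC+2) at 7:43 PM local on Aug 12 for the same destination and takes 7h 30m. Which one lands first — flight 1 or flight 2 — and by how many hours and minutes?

the second, by 16 hours 32 minutes

Flight 1 in UTC: 11:05 AM − 5:00 = 6:05 AM on Aug 13.
+11 hours and 40 minutes → arrive 5:45 PM UTC on Aug 13.
Flight 2 in UTC: 7:43 PM − 2:00 = 5:43 PM on Aug 12.
+7 hours and 30 minutes → arrive 1:13 AM UTC on Aug 13.
Flight 2 lands earlier by 16 hours 32 minutes.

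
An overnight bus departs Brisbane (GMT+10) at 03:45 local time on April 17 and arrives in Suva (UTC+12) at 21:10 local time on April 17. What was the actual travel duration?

15 hours 25 minutes

Suva is 2:00 ahead of Brisbane.
Clock-face elapsed time (ignoring zones) is 17 hours 25 minutes.
Actual elapsed = 17 hours 25 minutes − 2:00 = 15 hours 25 minutes.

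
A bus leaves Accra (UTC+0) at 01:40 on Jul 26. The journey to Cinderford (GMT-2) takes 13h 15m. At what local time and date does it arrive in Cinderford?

12:55 on July 26

Cinderford is 2:00 behind Accra.
After 13 hours 15 minutes it is 14:55 in Accra.
Shift by the zone difference: 14:55 − 2:00 = 12:55 on Jul 26 in Cinderford.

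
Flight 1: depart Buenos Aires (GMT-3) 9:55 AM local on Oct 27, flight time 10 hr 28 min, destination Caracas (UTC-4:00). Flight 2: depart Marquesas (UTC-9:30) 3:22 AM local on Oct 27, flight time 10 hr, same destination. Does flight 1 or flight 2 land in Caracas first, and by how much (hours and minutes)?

the second, by 31 minutes

Flight 1 in UTC: 9:55 AM + 3:00 = 12:55 PM on Oct 27.
+10 hours 28 minutes → arrive 11:23 PM UTC on Oct 27.
Flight 2 in UTC: 3:22 AM + 9:30 = 12:52 PM on Oct 27.
+10 hours → arrive 10:52 PM UTC on Oct 27.
Flight 2 lands earlier by 31 minutes.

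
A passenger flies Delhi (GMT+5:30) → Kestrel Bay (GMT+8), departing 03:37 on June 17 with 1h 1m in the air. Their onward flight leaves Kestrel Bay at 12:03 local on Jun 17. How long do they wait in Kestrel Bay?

4 hours 55 minutes

Convert departure to UTC: 03:37 − 5:30 = 22:07 UTC on Jun 16.
Add 1 hour and 1 minute flight time → 23:08 UTC.
Kestrel Bay is UTC+8:00, so local arrival = 23:08 + 8:00 = 07:08 on Jun 17.
Layover = 12:03 − 07:08 = 4 hours 55 minutes.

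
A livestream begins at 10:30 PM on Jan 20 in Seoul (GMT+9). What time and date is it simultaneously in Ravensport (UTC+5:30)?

7:00 PM on January 20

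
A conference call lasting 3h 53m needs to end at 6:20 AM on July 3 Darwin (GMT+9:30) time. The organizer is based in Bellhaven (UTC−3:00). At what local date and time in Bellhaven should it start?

1:57 PM on Jul 2

Target end time in UTC: 6:20 AM − 9:30 = 8:50 PM on Jul 2.
Subtract 3 hours 53 minutes → start 4:57 PM UTC on Jul 2.
Bellhaven is UTC−3:00: 4:57 PM − 3:00 = 1:57 PM on Jul 2.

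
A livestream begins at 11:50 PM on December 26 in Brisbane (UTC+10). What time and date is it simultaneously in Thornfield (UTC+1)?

2:50 PM on December 26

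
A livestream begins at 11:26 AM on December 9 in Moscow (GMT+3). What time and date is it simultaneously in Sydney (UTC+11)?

7:26 PM on December 9

In UTC: 11:26 AM − 3:00 = 8:26 AM on Dec 9.
Sydney is UTC+11:00: 8:26 AM + 11:00 = 7:26 PM on Dec 9.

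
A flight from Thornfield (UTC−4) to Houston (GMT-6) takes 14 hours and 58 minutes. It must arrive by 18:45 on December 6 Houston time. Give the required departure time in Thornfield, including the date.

05:47 on December 6

Target arrival in UTC: 18:45 + 6:00 = 00:45 on Dec 7.
Subtract 14 hours and 58 minutes → departure 09:47 UTC on Dec 6.
Thornfield is UTC−4:00: 09:47 − 4:00 = 05:47 on Dec 6.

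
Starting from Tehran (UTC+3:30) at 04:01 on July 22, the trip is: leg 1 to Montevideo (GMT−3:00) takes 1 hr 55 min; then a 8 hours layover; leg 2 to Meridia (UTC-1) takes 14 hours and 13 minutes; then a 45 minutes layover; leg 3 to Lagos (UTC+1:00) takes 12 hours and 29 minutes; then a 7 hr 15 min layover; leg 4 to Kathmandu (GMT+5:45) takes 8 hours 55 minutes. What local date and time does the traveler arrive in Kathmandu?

11:48 on July 24

Convert departure to UTC: 04:01 − 3:30 = 00:31 UTC on Jul 22.
Add 1 hour and 55 minutes leg 1 → 02:26 UTC.
Add 8 hours layover in Montevideo → 10:26 UTC.
Add 14 hours and 13 minutes leg 2 → 00:39 UTC (Jul 23).
Add 45 minutes layover in Meridia → 01:24 UTC.
Add 12 hours 29 minutes leg 3 → 13:53 UTC.
Add 7 hours and 15 minutes layover in Lagos → 21:08 UTC.
Add 8 hours 55 minutes leg 4 → 06:03 UTC (Jul 24).
Kathmandu is UTC+5:45, so local arrival = 06:03 + 5:45 = 11:48 on Jul 24.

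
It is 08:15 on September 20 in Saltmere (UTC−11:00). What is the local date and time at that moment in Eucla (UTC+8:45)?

In UTC: 08:15 + 11:00 = 19:15 on Sep 20.
Eucla is UTC+8:45: 19:15 + 8:45 = 04:00 on Sep 21.

04:00 on September 21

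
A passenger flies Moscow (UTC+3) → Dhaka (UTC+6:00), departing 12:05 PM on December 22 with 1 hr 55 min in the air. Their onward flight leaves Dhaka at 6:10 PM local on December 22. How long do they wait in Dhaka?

1 hour 10 minutes

Convert departure to UTC: 12:05 PM − 3:00 = 9:05 AM UTC on Dec 22.
Add 1 hour and 55 minutes flight time → 11:00 AM UTC.
Dhaka is UTC+6:00, so local arrival = 11:00 AM + 6:00 = 5:00 PM on Dec 22.
Layover = 6:10 PM − 5:00 PM = 1 hour 10 minutes.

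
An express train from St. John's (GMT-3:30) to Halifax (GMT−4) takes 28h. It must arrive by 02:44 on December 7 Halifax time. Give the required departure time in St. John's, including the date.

23:14 on December 5

Target arrival in UTC: 02:44 + 4:00 = 06:44 on Dec 7.
Subtract 28 hours → departure 02:44 UTC on Dec 6.
St. John's is UTC−3:30: 02:44 − 3:30 = 23:14 on Dec 5.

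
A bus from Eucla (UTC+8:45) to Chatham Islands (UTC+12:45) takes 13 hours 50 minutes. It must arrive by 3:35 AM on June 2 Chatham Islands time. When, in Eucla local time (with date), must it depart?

Target arrival in UTC: 3:35 AM − 12:45 = 2:50 PM on Jun 1.
Subtract 13 hours 50 minutes → departure 1:00 AM UTC on Jun 1.
Eucla is UTC+8:45: 1:00 AM + 8:45 = 9:45 AM on Jun 1.

9:45 AM on Jun 1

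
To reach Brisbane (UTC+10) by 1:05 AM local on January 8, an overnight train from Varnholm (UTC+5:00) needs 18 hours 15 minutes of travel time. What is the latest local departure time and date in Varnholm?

1:50 AM on January 7

Target arrival in UTC: 1:05 AM − 10:00 = 3:05 PM on Jan 7.
Subtract 18 hours and 15 minutes → departure 8:50 PM UTC on Jan 6.
Varnholm is UTC+5:00: 8:50 PM + 5:00 = 1:50 AM on Jan 7.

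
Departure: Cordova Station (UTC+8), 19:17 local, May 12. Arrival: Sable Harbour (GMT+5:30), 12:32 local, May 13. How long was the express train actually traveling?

Departure in UTC: 19:17 − 8:00 = 11:17 on May 12.
Arrival in UTC: 12:32 − 5:30 = 07:02 on May 13.
Elapsed = 07:02 − 11:17 (+1 day) = 19 hours 45 minutes.

19 hours 45 minutes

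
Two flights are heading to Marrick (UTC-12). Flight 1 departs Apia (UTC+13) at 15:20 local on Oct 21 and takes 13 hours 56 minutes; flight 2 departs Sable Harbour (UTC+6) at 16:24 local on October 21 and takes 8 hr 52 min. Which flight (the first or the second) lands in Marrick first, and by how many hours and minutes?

Flight 1 in UTC: 15:20 − 13:00 = 02:20 on Oct 21.
+13 hours and 56 minutes → arrive 16:16 UTC on Oct 21.
Flight 2 in UTC: 16:24 − 6:00 = 10:24 on Oct 21.
+8 hours and 52 minutes → arrive 19:16 UTC on Oct 21.
Flight 1 lands earlier by 3 hours.

the first, by 3 hours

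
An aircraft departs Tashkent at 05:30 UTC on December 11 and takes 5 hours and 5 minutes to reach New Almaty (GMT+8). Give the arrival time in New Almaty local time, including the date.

Departure is given in UTC: 05:30 on Dec 11.
Add 5 hours and 5 minutes → 10:35 UTC.
New Almaty is UTC+8:00: 10:35 + 8:00 = 18:35 on Dec 11.

18:35 on Dec 11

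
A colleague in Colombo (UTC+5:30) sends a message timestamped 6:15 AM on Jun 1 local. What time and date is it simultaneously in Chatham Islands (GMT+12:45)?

1:30 PM on June 1

In UTC: 6:15 AM − 5:30 = 12:45 AM on Jun 1.
Chatham Islands is UTC+12:45: 12:45 AM + 12:45 = 1:30 PM on Jun 1.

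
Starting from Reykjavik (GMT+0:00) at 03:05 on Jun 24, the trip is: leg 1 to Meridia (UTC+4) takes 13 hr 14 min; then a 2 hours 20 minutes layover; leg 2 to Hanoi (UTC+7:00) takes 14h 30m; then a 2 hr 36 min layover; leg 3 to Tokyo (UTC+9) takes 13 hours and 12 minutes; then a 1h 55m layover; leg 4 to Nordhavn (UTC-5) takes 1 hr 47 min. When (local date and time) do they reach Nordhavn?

23:39 on June 25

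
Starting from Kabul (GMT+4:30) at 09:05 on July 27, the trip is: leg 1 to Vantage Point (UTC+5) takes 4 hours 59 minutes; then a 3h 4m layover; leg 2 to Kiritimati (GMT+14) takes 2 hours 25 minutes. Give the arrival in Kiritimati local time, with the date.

05:03 on July 28

Convert departure to UTC: 09:05 − 4:30 = 04:35 UTC on Jul 27.
Add 4 hours 59 minutes leg 1 → 09:34 UTC.
Add 3 hours 4 minutes layover in Vantage Point → 12:38 UTC.
Add 2 hours and 25 minutes leg 2 → 15:03 UTC.
Kiritimati is UTC+14:00, so local arrival = 15:03 + 14:00 = 05:03 on Jul 28.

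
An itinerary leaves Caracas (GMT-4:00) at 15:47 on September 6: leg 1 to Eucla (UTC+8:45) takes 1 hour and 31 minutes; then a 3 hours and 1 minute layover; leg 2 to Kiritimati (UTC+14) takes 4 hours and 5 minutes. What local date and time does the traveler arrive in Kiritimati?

Convert departure to UTC: 15:47 + 4:00 = 19:47 UTC on Sep 6.
Add 1 hour and 31 minutes leg 1 → 21:18 UTC.
Add 3 hours and 1 minute layover in Eucla → 00:19 UTC (Sep 7).
Add 4 hours 5 minutes leg 2 → 04:24 UTC.
Kiritimati is UTC+14:00, so local arrival = 04:24 + 14:00 = 18:24 on Sep 7.

18:24 on September 7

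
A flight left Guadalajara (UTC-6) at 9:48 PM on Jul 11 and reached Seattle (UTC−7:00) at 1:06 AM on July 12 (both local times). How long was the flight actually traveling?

Departure in UTC: 9:48 PM + 6:00 = 3:48 AM on Jul 12.
Arrival in UTC: 1:06 AM + 7:00 = 8:06 AM on Jul 12.
Elapsed = 8:06 AM − 3:48 AM = 4 hours 18 minutes.

4 hours 18 minutes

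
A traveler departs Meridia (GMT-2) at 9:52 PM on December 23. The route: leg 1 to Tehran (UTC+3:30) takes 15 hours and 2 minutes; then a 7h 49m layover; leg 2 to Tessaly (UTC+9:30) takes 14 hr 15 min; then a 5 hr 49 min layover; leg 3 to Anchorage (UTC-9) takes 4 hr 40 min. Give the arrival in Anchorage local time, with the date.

2:27 PM on Dec 25

Convert departure to UTC: 9:52 PM + 2:00 = 11:52 PM UTC on Dec 23.
Add 15 hours 2 minutes leg 1 → 2:54 PM UTC (Dec 24).
Add 7 hours 49 minutes layover in Tehran → 10:43 PM UTC.
Add 14 hours and 15 minutes leg 2 → 12:58 PM UTC (Dec 25).
Add 5 hours 49 minutes layover in Tessaly → 6:47 PM UTC.
Add 4 hours and 40 minutes leg 3 → 11:27 PM UTC.
Anchorage is UTC−9:00, so local arrival = 11:27 PM − 9:00 = 2:27 PM on Dec 25.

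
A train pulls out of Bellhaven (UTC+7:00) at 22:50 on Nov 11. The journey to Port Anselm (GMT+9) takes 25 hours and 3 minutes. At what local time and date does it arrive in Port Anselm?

01:53 on November 13

Port Anselm is 2:00 ahead of Bellhaven.
After 25 hours 3 minutes it is 23:53 (Nov 12) in Bellhaven.
Shift by the zone difference: 23:53 + 2:00 = 01:53 on Nov 13 in Port Anselm.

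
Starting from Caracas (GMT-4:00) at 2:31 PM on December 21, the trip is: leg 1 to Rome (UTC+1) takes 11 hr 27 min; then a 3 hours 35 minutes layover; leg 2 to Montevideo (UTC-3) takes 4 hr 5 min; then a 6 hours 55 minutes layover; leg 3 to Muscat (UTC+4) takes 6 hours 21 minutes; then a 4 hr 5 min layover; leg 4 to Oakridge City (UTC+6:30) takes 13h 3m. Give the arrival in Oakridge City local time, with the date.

2:32 AM on Dec 24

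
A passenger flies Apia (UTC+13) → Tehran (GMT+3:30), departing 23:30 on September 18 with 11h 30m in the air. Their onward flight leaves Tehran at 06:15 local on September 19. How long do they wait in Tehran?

4 hours 45 minutes

Convert departure to UTC: 23:30 − 13:00 = 10:30 UTC on Sep 18.
Add 11 hours and 30 minutes flight time → 22:00 UTC.
Tehran is UTC+3:30, so local arrival = 22:00 + 3:30 = 01:30 on Sep 19.
Layover = 06:15 − 01:30 = 4 hours 45 minutes.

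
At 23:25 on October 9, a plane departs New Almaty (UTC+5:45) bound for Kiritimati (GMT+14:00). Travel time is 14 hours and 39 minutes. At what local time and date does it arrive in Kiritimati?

Convert departure to UTC: 23:25 − 5:45 = 17:40 UTC on Oct 9.
Add 14 hours 39 minutes travel time → 08:19 UTC (Oct 10).
Kiritimati is UTC+14:00, so local arrival = 08:19 + 14:00 = 22:19 on Oct 10.

22:19 on October 10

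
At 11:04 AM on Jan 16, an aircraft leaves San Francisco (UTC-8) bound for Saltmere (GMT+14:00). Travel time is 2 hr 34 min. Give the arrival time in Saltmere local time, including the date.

11:38 AM on January 17

Saltmere is 22:00 ahead of San Francisco.
After 2 hours 34 minutes it is 1:38 PM in San Francisco.
Shift by the zone difference: 1:38 PM + 22:00 = 11:38 AM on Jan 17 in Saltmere.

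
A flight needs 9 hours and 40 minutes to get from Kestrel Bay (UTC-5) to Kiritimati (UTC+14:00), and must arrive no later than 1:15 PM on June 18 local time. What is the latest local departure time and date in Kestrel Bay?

Target arrival in UTC: 1:15 PM − 14:00 = 11:15 PM on Jun 17.
Subtract 9 hours 40 minutes → departure 1:35 PM UTC on Jun 17.
Kestrel Bay is UTC−5:00: 1:35 PM − 5:00 = 8:35 AM on Jun 17.

8:35 AM on June 17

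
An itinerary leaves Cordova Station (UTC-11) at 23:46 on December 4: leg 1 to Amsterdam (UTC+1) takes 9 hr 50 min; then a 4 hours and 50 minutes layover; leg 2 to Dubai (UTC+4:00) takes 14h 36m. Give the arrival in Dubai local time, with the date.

20:02 on Dec 6

Convert departure to UTC: 23:46 + 11:00 = 10:46 UTC on Dec 5.
Add 9 hours 50 minutes leg 1 → 20:36 UTC.
Add 4 hours 50 minutes layover in Amsterdam → 01:26 UTC (Dec 6).
Add 14 hours 36 minutes leg 2 → 16:02 UTC.
Dubai is UTC+4:00, so local arrival = 16:02 + 4:00 = 20:02 on Dec 6.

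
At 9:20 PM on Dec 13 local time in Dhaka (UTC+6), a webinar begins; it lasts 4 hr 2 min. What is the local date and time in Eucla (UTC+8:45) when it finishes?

Convert start to UTC: 9:20 PM − 6:00 = 3:20 PM UTC on Dec 13.
Add 4 hours 2 minutes duration → 7:22 PM UTC.
Eucla is UTC+8:45, so local end time = 7:22 PM + 8:45 = 4:07 AM on Dec 14.

4:07 AM on December 14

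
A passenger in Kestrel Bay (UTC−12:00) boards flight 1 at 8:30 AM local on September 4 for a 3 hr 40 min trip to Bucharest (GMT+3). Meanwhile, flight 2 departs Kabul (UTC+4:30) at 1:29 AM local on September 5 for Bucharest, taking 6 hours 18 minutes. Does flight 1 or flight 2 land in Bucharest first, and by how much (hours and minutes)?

the first, by 3 hours 7 minutes

Flight 1 in UTC: 8:30 AM + 12:00 = 8:30 PM on Sep 4.
+3 hours and 40 minutes → arrive 12:10 AM UTC on Sep 5.
Flight 2 in UTC: 1:29 AM − 4:30 = 8:59 PM on Sep 4.
+6 hours 18 minutes → arrive 3:17 AM UTC on Sep 5.
Flight 1 lands earlier by 3 hours 7 minutes.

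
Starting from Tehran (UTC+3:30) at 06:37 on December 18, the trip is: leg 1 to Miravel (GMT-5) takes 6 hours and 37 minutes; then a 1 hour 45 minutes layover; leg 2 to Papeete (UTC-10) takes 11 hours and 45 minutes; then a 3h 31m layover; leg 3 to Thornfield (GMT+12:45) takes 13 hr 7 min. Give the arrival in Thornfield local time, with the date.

04:37 on December 20

Convert departure to UTC: 06:37 − 3:30 = 03:07 UTC on Dec 18.
Add 6 hours and 37 minutes leg 1 → 09:44 UTC.
Add 1 hour 45 minutes layover in Miravel → 11:29 UTC.
Add 11 hours 45 minutes leg 2 → 23:14 UTC.
Add 3 hours and 31 minutes layover in Papeete → 02:45 UTC (Dec 19).
Add 13 hours 7 minutes leg 3 → 15:52 UTC.
Thornfield is UTC+12:45, so local arrival = 15:52 + 12:45 = 04:37 on Dec 20.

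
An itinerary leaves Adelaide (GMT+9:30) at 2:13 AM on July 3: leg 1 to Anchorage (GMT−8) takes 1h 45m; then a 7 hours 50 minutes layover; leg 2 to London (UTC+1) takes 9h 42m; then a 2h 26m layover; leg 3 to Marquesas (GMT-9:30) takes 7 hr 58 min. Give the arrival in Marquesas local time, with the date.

Convert departure to UTC: 2:13 AM − 9:30 = 4:43 PM UTC on Jul 2.
Add 1 hour 45 minutes leg 1 → 6:28 PM UTC.
Add 7 hours and 50 minutes layover in Anchorage → 2:18 AM UTC (Jul 3).
Add 9 hours and 42 minutes leg 2 → 12:00 PM UTC.
Add 2 hours 26 minutes layover in London → 2:26 PM UTC.
Add 7 hours 58 minutes leg 3 → 10:24 PM UTC.
Marquesas is UTC−9:30, so local arrival = 10:24 PM − 9:30 = 12:54 PM on Jul 3.

12:54 PM on July 3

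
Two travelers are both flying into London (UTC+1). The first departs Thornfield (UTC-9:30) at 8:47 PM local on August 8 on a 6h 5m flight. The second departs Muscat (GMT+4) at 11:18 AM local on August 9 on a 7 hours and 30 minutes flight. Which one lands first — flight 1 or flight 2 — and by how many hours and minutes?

the first, by 2 hours 26 minutes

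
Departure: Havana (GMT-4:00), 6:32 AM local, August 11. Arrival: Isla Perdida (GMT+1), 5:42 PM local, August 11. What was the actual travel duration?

6 hours 10 minutes

Departure in UTC: 6:32 AM + 4:00 = 10:32 AM on Aug 11.
Arrival in UTC: 5:42 PM − 1:00 = 4:42 PM on Aug 11.
Elapsed = 4:42 PM − 10:32 AM = 6 hours 10 minutes.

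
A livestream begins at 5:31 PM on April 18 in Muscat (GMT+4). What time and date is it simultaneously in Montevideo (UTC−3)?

In UTC: 5:31 PM − 4:00 = 1:31 PM on Apr 18.
Montevideo is UTC−3:00: 1:31 PM − 3:00 = 10:31 AM on Apr 18.

10:31 AM on April 18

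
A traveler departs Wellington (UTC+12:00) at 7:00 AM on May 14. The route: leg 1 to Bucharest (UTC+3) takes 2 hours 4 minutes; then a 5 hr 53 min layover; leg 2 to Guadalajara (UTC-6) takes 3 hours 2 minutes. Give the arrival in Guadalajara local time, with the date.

Convert departure to UTC: 7:00 AM − 12:00 = 7:00 PM UTC on May 13.
Add 2 hours and 4 minutes leg 1 → 9:04 PM UTC.
Add 5 hours 53 minutes layover in Bucharest → 2:57 AM UTC (May 14).
Add 3 hours 2 minutes leg 2 → 5:59 AM UTC.
Guadalajara is UTC−6:00, so local arrival = 5:59 AM − 6:00 = 11:59 PM on May 13.

11:59 PM on May 13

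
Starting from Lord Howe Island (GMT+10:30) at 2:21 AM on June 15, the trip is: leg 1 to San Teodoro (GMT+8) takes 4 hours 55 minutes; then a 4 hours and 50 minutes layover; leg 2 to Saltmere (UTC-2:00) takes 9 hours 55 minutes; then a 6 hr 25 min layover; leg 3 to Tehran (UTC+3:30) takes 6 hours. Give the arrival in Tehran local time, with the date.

3:26 AM on June 16

Convert departure to UTC: 2:21 AM − 10:30 = 3:51 PM UTC on Jun 14.
Add 4 hours 55 minutes leg 1 → 8:46 PM UTC.
Add 4 hours 50 minutes layover in San Teodoro → 1:36 AM UTC (Jun 15).
Add 9 hours 55 minutes leg 2 → 11:31 AM UTC.
Add 6 hours 25 minutes layover in Saltmere → 5:56 PM UTC.
Add 6 hours leg 3 → 11:56 PM UTC.
Tehran is UTC+3:30, so local arrival = 11:56 PM + 3:30 = 3:26 AM on Jun 16.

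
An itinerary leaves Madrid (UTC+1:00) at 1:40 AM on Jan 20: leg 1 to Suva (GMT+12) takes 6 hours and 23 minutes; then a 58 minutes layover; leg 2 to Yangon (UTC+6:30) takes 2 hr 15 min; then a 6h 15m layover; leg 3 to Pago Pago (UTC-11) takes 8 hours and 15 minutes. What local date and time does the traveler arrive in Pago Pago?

1:46 PM on January 20

Convert departure to UTC: 1:40 AM − 1:00 = 12:40 AM UTC on Jan 20.
Add 6 hours and 23 minutes leg 1 → 7:03 AM UTC.
Add 58 minutes layover in Suva → 8:01 AM UTC.
Add 2 hours 15 minutes leg 2 → 10:16 AM UTC.
Add 6 hours and 15 minutes layover in Yangon → 4:31 PM UTC.
Add 8 hours and 15 minutes leg 3 → 12:46 AM UTC (Jan 21).
Pago Pago is UTC−11:00, so local arrival = 12:46 AM − 11:00 = 1:46 PM on Jan 20.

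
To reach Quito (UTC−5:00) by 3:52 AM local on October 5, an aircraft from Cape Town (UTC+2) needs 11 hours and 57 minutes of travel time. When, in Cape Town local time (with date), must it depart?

Target arrival in UTC: 3:52 AM + 5:00 = 8:52 AM on Oct 5.
Subtract 11 hours 57 minutes → departure 8:55 PM UTC on Oct 4.
Cape Town is UTC+2:00: 8:55 PM + 2:00 = 10:55 PM on Oct 4.

10:55 PM on Oct 4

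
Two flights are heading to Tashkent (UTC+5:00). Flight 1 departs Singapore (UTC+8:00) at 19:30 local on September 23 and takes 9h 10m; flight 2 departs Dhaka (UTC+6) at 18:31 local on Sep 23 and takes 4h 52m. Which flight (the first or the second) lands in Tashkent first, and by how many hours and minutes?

Flight 1 in UTC: 19:30 − 8:00 = 11:30 on Sep 23.
+9 hours 10 minutes → arrive 20:40 UTC on Sep 23.
Flight 2 in UTC: 18:31 − 6:00 = 12:31 on Sep 23.
+4 hours 52 minutes → arrive 17:23 UTC on Sep 23.
Flight 2 lands earlier by 3 hours 17 minutes.

the second, by 3 hours 17 minutes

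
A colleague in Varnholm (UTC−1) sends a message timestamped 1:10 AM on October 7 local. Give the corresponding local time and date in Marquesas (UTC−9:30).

In UTC: 1:10 AM + 1:00 = 2:10 AM on Oct 7.
Marquesas is UTC−9:30: 2:10 AM − 9:30 = 4:40 PM on Oct 6.

4:40 PM on October 6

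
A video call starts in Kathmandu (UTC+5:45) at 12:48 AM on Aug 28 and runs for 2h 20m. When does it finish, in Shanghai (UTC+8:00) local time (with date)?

Convert start to UTC: 12:48 AM − 5:45 = 7:03 PM UTC on Aug 27.
Add 2 hours 20 minutes duration → 9:23 PM UTC.
Shanghai is UTC+8:00, so local end time = 9:23 PM + 8:00 = 5:23 AM on Aug 28.

5:23 AM on August 28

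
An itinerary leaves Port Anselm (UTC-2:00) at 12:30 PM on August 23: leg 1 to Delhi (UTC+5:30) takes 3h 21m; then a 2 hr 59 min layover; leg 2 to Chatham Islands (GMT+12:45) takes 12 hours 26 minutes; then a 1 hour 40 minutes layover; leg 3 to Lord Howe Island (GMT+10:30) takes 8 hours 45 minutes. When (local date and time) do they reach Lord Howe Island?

6:11 AM on August 25

Convert departure to UTC: 12:30 PM + 2:00 = 2:30 PM UTC on Aug 23.
Add 3 hours 21 minutes leg 1 → 5:51 PM UTC.
Add 2 hours 59 minutes layover in Delhi → 8:50 PM UTC.
Add 12 hours and 26 minutes leg 2 → 9:16 AM UTC (Aug 24).
Add 1 hour 40 minutes layover in Chatham Islands → 10:56 AM UTC.
Add 8 hours 45 minutes leg 3 → 7:41 PM UTC.
Lord Howe Island is UTC+10:30, so local arrival = 7:41 PM + 10:30 = 6:11 AM on Aug 25.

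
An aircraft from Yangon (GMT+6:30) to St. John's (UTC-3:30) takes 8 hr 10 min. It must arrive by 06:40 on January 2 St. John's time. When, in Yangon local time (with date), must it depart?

08:30 on January 2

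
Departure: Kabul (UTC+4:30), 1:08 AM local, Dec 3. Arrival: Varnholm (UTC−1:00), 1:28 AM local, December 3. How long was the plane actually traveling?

5 hours 50 minutes

Varnholm is 5:30 behind Kabul.
Clock-face elapsed time (ignoring zones) is 20 minutes.
Actual elapsed = 20 minutes + 5:30 = 5 hours 50 minutes.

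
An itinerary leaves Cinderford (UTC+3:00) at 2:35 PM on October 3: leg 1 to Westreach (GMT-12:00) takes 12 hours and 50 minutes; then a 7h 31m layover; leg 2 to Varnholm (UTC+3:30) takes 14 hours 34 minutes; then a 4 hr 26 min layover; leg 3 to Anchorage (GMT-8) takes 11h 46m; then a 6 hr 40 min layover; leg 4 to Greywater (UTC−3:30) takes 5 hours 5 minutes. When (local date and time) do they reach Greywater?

Convert departure to UTC: 2:35 PM − 3:00 = 11:35 AM UTC on Oct 3.
Add 12 hours and 50 minutes leg 1 → 12:25 AM UTC (Oct 4).
Add 7 hours 31 minutes layover in Westreach → 7:56 AM UTC.
Add 14 hours 34 minutes leg 2 → 10:30 PM UTC.
Add 4 hours and 26 minutes layover in Varnholm → 2:56 AM UTC (Oct 5).
Add 11 hours 46 minutes leg 3 → 2:42 PM UTC.
Add 6 hours 40 minutes layover in Anchorage → 9:22 PM UTC.
Add 5 hours 5 minutes leg 4 → 2:27 AM UTC (Oct 6).
Greywater is UTC−3:30, so local arrival = 2:27 AM − 3:30 = 10:57 PM on Oct 5.

10:57 PM on October 5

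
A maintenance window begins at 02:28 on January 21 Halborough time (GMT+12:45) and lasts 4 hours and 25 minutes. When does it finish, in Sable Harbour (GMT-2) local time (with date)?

16:08 on January 20

Convert start to UTC: 02:28 − 12:45 = 13:43 UTC on Jan 20.
Add 4 hours and 25 minutes duration → 18:08 UTC.
Sable Harbour is UTC−2:00, so local end time = 18:08 − 2:00 = 16:08 on Jan 20.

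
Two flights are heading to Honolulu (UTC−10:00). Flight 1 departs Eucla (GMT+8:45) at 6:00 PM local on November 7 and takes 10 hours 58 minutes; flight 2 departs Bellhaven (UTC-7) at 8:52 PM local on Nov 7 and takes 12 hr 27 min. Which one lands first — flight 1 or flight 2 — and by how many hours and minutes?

Flight 1 in UTC: 6:00 PM − 8:45 = 9:15 AM on Nov 7.
+10 hours and 58 minutes → arrive 8:13 PM UTC on Nov 7.
Flight 2 in UTC: 8:52 PM + 7:00 = 3:52 AM on Nov 8.
+12 hours and 27 minutes → arrive 4:19 PM UTC on Nov 8.
Flight 1 lands earlier by 20 hours 6 minutes.

the first, by 20 hours 6 minutes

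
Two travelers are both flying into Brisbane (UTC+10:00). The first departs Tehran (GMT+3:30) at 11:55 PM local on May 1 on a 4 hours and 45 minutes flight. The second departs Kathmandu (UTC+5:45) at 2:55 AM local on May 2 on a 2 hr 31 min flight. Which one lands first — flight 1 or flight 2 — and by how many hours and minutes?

Flight 1 in UTC: 11:55 PM − 3:30 = 8:25 PM on May 1.
+4 hours 45 minutes → arrive 1:10 AM UTC on May 2.
Flight 2 in UTC: 2:55 AM − 5:45 = 9:10 PM on May 1.
+2 hours 31 minutes → arrive 11:41 PM UTC on May 1.
Flight 2 lands earlier by 1 hour 29 minutes.

the second, by 1 hour 29 minutes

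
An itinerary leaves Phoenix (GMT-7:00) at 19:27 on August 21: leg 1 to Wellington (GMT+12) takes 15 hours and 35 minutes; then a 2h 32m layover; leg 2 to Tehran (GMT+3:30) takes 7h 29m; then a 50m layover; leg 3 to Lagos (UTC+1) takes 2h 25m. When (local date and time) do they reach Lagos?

Convert departure to UTC: 19:27 + 7:00 = 02:27 UTC on Aug 22.
Add 15 hours and 35 minutes leg 1 → 18:02 UTC.
Add 2 hours and 32 minutes layover in Wellington → 20:34 UTC.
Add 7 hours 29 minutes leg 2 → 04:03 UTC (Aug 23).
Add 50 minutes layover in Tehran → 04:53 UTC.
Add 2 hours and 25 minutes leg 3 → 07:18 UTC.
Lagos is UTC+1:00, so local arrival = 07:18 + 1:00 = 08:18 on Aug 23.

08:18 on August 23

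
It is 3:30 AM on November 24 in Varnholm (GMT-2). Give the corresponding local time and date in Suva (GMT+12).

5:30 PM on November 24

In UTC: 3:30 AM + 2:00 = 5:30 AM on Nov 24.
Suva is UTC+12:00: 5:30 AM + 12:00 = 5:30 PM on Nov 24.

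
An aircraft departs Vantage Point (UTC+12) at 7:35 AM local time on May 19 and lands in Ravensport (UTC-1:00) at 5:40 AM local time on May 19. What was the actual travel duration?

Departure in UTC: 7:35 AM − 12:00 = 7:35 PM on May 18.
Arrival in UTC: 5:40 AM + 1:00 = 6:40 AM on May 19.
Elapsed = 6:40 AM − 7:35 PM (+1 day) = 11 hours 5 minutes.

11 hours 5 minutes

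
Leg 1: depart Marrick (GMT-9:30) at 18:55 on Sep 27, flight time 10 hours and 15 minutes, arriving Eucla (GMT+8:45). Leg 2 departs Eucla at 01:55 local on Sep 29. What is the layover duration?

2 hours 30 minutes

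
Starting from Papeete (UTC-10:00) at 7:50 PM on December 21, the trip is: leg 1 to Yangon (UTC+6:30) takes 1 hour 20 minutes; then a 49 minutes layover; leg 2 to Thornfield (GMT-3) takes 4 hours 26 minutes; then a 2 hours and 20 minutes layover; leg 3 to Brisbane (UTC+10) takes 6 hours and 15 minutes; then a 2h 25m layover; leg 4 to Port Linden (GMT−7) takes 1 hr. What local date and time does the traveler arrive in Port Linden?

Convert departure to UTC: 7:50 PM + 10:00 = 5:50 AM UTC on Dec 22.
Add 1 hour and 20 minutes leg 1 → 7:10 AM UTC.
Add 49 minutes layover in Yangon → 7:59 AM UTC.
Add 4 hours and 26 minutes leg 2 → 12:25 PM UTC.
Add 2 hours and 20 minutes layover in Thornfield → 2:45 PM UTC.
Add 6 hours and 15 minutes leg 3 → 9:00 PM UTC.
Add 2 hours and 25 minutes layover in Brisbane → 11:25 PM UTC.
Add 1 hour leg 4 → 12:25 AM UTC (Dec 23).
Port Linden is UTC−7:00, so local arrival = 12:25 AM − 7:00 = 5:25 PM on Dec 22.

5:25 PM on Dec 22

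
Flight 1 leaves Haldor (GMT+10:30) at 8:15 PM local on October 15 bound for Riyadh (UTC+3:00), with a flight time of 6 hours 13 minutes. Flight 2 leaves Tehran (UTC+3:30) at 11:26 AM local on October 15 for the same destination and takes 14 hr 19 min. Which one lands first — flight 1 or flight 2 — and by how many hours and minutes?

the first, by 6 hours 17 minutes

Flight 1 in UTC: 8:15 PM − 10:30 = 9:45 AM on Oct 15.
+6 hours 13 minutes → arrive 3:58 PM UTC on Oct 15.
Flight 2 in UTC: 11:26 AM − 3:30 = 7:56 AM on Oct 15.
+14 hours and 19 minutes → arrive 10:15 PM UTC on Oct 15.
Flight 1 lands earlier by 6 hours 17 minutes.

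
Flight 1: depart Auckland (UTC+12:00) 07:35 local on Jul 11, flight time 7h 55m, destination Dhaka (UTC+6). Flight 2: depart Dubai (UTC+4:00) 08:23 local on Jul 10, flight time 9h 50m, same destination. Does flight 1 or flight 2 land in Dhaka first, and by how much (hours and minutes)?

Flight 1 in UTC: 07:35 − 12:00 = 19:35 on Jul 10.
+7 hours 55 minutes → arrive 03:30 UTC on Jul 11.
Flight 2 in UTC: 08:23 − 4:00 = 04:23 on Jul 10.
+9 hours 50 minutes → arrive 14:13 UTC on Jul 10.
Flight 2 lands earlier by 13 hours 17 minutes.

the second, by 13 hours 17 minutes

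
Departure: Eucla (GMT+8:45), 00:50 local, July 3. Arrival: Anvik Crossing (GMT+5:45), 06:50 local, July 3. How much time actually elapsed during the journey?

9 hours

Anvik Crossing is 3:00 behind Eucla.
Clock-face elapsed time (ignoring zones) is 6 hours.
Actual elapsed = 6 hours + 3:00 = 9 hours.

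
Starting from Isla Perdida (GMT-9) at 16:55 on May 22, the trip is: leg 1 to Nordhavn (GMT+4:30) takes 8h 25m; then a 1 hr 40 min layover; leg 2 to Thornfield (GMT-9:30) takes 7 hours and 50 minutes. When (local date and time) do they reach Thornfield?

10:20 on May 23

Convert departure to UTC: 16:55 + 9:00 = 01:55 UTC on May 23.
Add 8 hours and 25 minutes leg 1 → 10:20 UTC.
Add 1 hour 40 minutes layover in Nordhavn → 12:00 UTC.
Add 7 hours 50 minutes leg 2 → 19:50 UTC.
Thornfield is UTC−9:30, so local arrival = 19:50 − 9:30 = 10:20 on May 23.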